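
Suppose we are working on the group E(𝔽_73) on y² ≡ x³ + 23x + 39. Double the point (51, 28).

tangent at (51, 28): λ = (3·51² + 23)/(2·28) ≡ 15/56. 56⁻¹ ≡ 30 (mod 73), so λ ≡ 15·30 ≡ 12.
  x = λ² - 51 - 51 = 144 - 102 ≡ 42; y = λ·(51 - 42) - 28 ≡ 7. → (42, 7)

(42, 7)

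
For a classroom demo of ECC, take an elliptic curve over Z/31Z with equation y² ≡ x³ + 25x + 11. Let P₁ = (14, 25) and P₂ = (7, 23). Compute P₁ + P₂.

(24, 12)

(14, 25) + (7, 23). λ = (23 - 25)/(7 - 14) ≡ 29/24 mod 31. 24⁻¹ ≡ 22 (mod 31), so λ ≡ 18.
  x = λ² - 14 - 7 = 324 - 21 ≡ 24; y = λ·(14 - 24) - 25 ≡ 12. → (24, 12)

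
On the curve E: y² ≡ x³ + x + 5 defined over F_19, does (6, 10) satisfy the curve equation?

no

y² = 10² ≡ 5; x³ + 1x + 5 = 227 ≡ 18 (mod 19). 5 ≠ 18.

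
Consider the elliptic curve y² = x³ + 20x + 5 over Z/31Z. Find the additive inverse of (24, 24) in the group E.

(24, 7)

-(24, 24) = (24, -24 mod 31) = (24, 7).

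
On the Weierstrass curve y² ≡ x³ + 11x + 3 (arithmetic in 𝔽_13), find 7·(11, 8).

Write G = (11, 8).
Double-and-add on 7 = (111)₂. Start with G = (11, 8) for the leading 1-bit.
double: tangent at (11, 8): λ = (3·11² + 11)/(2·8) ≡ 10/3. 3⁻¹ ≡ 9 (mod 13) since 3·9 = 27 ≡ 1, so λ ≡ 10·9 ≡ 12.
  x = λ² - 11 - 11 = 144 - 22 ≡ 5; y = λ·(11 - 5) - 8 ≡ 12. → (5, 12)
add G: (5, 12) + (11, 8). λ = (8 - 12)/(11 - 5) ≡ 9/6 mod 13. 6⁻¹ ≡ 11 (mod 13), so λ ≡ 8.
  x = λ² - 5 - 11 = 64 - 16 ≡ 9; y = λ·(5 - 9) - 12 ≡ 8. → (9, 8)
double: tangent at (9, 8): λ = (3·9² + 11)/(2·8) ≡ 7/3. 3⁻¹ ≡ 9 (mod 13) since 3·9 = 27 ≡ 1, so λ ≡ 7·9 ≡ 11.
  x = λ² - 9 - 9 = 121 - 18 ≡ 12; y = λ·(9 - 12) - 8 ≡ 11. → (12, 11)
add G: (12, 11) + (11, 8). λ = (8 - 11)/(11 - 12) ≡ 10/12 mod 13. 12⁻¹ ≡ 12 (mod 13), so λ ≡ 3.
  x = λ² - 12 - 11 = 9 - 23 ≡ 12; y = λ·(12 - 12) - 11 ≡ 2. → (12, 2)

(12, 2)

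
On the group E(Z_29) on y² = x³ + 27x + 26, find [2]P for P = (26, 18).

(1, 5)

tangent at (26, 18): λ = (3·26² + 27)/(2·18) ≡ 25/7. 7⁻¹ ≡ 25 (mod 29), so λ ≡ 25·25 ≡ 16.
  x = λ² - 26 - 26 = 256 - 52 ≡ 1; y = λ·(26 - 1) - 18 ≡ 5. → (1, 5)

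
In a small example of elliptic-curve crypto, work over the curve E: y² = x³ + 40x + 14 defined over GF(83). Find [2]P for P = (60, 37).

tangent at (60, 37): λ = (3·60² + 40)/(2·37) ≡ 50/74. 74⁻¹ ≡ 46 (mod 83), so λ ≡ 50·46 ≡ 59.
  x = λ² - 60 - 60 = 3481 - 120 ≡ 41; y = λ·(60 - 41) - 37 ≡ 5. → (41, 5)

(41, 5)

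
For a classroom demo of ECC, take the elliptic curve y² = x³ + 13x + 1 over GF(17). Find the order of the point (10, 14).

2P: tangent at (10, 14): λ = (3·10² + 13)/(2·14) ≡ 7/11. 11⁻¹ ≡ 14 (mod 17), so λ ≡ 7·14 ≡ 13.
  x = λ² - 10 - 10 = 169 - 20 ≡ 13; y = λ·(10 - 13) - 14 ≡ 15. → (13, 15)
3P: (13, 15) + (10, 14). λ = (14 - 15)/(10 - 13) ≡ 16/14 mod 17. 14⁻¹ ≡ 11 (mod 17), so λ ≡ 6.
  x = λ² - 13 - 10 = 36 - 23 ≡ 13; y = λ·(13 - 13) - 15 ≡ 2. → (13, 2)
4P: (13, 2) + (10, 14). λ = (14 - 2)/(10 - 13) ≡ 12/14 mod 17. 14⁻¹ ≡ 11 (mod 17) since 14·11 = 154 ≡ 1, so λ ≡ 13.
  x = λ² - 13 - 10 = 169 - 23 ≡ 10; y = λ·(13 - 10) - 2 ≡ 3. → (10, 3)
5P: (10, 3) + (10, 14): same x and y₁ ≡ -y₂, so the sum is ∞.
5P = ∞, so the order is 5.

5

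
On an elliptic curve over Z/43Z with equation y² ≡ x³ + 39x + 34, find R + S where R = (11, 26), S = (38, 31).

(3, 36)

(11, 26) + (38, 31). λ = (31 - 26)/(38 - 11) ≡ 5/27 mod 43. 27⁻¹ ≡ 8 (mod 43), so λ ≡ 40.
  x = λ² - 11 - 38 = 1600 - 49 ≡ 3; y = λ·(11 - 3) - 26 ≡ 36. → (3, 36)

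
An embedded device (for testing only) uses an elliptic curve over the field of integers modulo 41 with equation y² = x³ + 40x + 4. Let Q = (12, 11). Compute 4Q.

(5, 1)

Repeated addition: build up to 4Q.
2Q: tangent at (12, 11): λ = (3·12² + 40)/(2·11) ≡ 21/22. 22⁻¹ ≡ 28 (mod 41), so λ ≡ 21·28 ≡ 14.
  x = λ² - 12 - 12 = 196 - 24 ≡ 8; y = λ·(12 - 8) - 11 ≡ 4. → (8, 4)
3Q: (8, 4) + (12, 11). λ = (11 - 4)/(12 - 8) ≡ 7/4 mod 41. 4⁻¹ ≡ 31 (mod 41), so λ ≡ 12.
  x = λ² - 8 - 12 = 144 - 20 ≡ 1; y = λ·(8 - 1) - 4 ≡ 39. → (1, 39)
4Q: (1, 39) + (12, 11). λ = (11 - 39)/(12 - 1) ≡ 13/11 mod 41. 11⁻¹ ≡ 15 (mod 41) since 11·15 = 165 ≡ 1, so λ ≡ 31.
  x = λ² - 1 - 12 = 961 - 13 ≡ 5; y = λ·(1 - 5) - 39 ≡ 1. → (5, 1)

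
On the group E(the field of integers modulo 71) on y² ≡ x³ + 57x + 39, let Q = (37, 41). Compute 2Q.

(45, 3)

tangent at (37, 41): λ = (3·37² + 57)/(2·41) ≡ 46/11. 11⁻¹ ≡ 13 (mod 71), so λ ≡ 46·13 ≡ 30.
  x = λ² - 37 - 37 = 900 - 74 ≡ 45; y = λ·(37 - 45) - 41 ≡ 3. → (45, 3)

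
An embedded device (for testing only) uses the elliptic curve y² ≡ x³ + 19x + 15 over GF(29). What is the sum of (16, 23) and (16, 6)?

The two points share x = 16 and their y-coordinates satisfy 23 + 6 ≡ 0 (mod 29), so they are inverses. Their sum is the point at infinity.

O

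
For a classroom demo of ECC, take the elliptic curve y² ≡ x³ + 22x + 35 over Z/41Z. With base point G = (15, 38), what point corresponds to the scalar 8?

Repeated addition: build up to 8G.
2G: tangent at (15, 38): λ = (3·15² + 22)/(2·38) ≡ 0/35. 35⁻¹ ≡ 34 (mod 41) since 35·34 = 1190 ≡ 1, so λ ≡ 0·34 ≡ 0.
  x = λ² - 15 - 15 = 0 - 30 ≡ 11; y = λ·(15 - 11) - 38 ≡ 3. → (11, 3)
3G: (11, 3) + (15, 38). λ = (38 - 3)/(15 - 11) ≡ 35/4 mod 41. 4⁻¹ ≡ 31 (mod 41), so λ ≡ 19.
  x = λ² - 11 - 15 = 361 - 26 ≡ 7; y = λ·(11 - 7) - 3 ≡ 32. → (7, 32)
4G: (7, 32) + (15, 38). λ = (38 - 32)/(15 - 7) ≡ 6/8 mod 41. 8⁻¹ ≡ 36 (mod 41), so λ ≡ 11.
  x = λ² - 7 - 15 = 121 - 22 ≡ 17; y = λ·(7 - 17) - 32 ≡ 22. → (17, 22)
5G: (17, 22) + (15, 38). λ = (38 - 22)/(15 - 17) ≡ 16/39 mod 41. 39⁻¹ ≡ 20 (mod 41) since 39·20 = 780 ≡ 1, so λ ≡ 33.
  x = λ² - 17 - 15 = 1089 - 32 ≡ 32; y = λ·(17 - 32) - 22 ≡ 16. → (32, 16)
6G: (32, 16) + (15, 38). λ = (38 - 16)/(15 - 32) ≡ 22/24 mod 41. 24⁻¹ ≡ 12 (mod 41), so λ ≡ 18.
  x = λ² - 32 - 15 = 324 - 47 ≡ 31; y = λ·(32 - 31) - 16 ≡ 2. → (31, 2)
7G: (31, 2) + (15, 38). λ = (38 - 2)/(15 - 31) ≡ 36/25 mod 41. 25⁻¹ ≡ 23 (mod 41) since 25·23 = 575 ≡ 1, so λ ≡ 8.
  x = λ² - 31 - 15 = 64 - 46 ≡ 18; y = λ·(31 - 18) - 2 ≡ 20. → (18, 20)
8G: (18, 20) + (15, 38). λ = (38 - 20)/(15 - 18) ≡ 18/38 mod 41. 38⁻¹ ≡ 27 (mod 41) since 38·27 = 1026 ≡ 1, so λ ≡ 35.
  x = λ² - 18 - 15 = 1225 - 33 ≡ 3; y = λ·(18 - 3) - 20 ≡ 13. → (3, 13)

(3, 13)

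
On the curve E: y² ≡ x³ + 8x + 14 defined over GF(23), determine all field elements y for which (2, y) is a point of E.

none

x³ + 8x + 14 = 38 ≡ 15 (mod 23).
15 is a non-residue mod 23; no y exists.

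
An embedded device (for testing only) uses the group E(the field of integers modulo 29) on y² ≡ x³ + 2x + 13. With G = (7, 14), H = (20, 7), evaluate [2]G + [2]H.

(24, 9)

First 2G:
Repeated addition: build up to 2G.
2G: tangent at (7, 14): λ = (3·7² + 2)/(2·14) ≡ 4/28. 28⁻¹ ≡ 28 (mod 29), so λ ≡ 4·28 ≡ 25.
  x = λ² - 7 - 7 = 625 - 14 ≡ 2; y = λ·(7 - 2) - 14 ≡ 24. → (2, 24)
2G = (2, 24).
Next 2H:
Repeated addition: build up to 2H.
2H: tangent at (20, 7): λ = (3·20² + 2)/(2·7) ≡ 13/14. 14⁻¹ ≡ 27 (mod 29), so λ ≡ 13·27 ≡ 3.
  x = λ² - 20 - 20 = 9 - 40 ≡ 27; y = λ·(20 - 27) - 7 ≡ 1. → (27, 1)
2H = (27, 1).
Finally 2G + 2H:
(2, 24) + (27, 1). λ = (1 - 24)/(27 - 2) ≡ 6/25 mod 29. 25⁻¹ ≡ 7 (mod 29) since 25·7 = 175 ≡ 1, so λ ≡ 13.
  x = λ² - 2 - 27 = 169 - 29 ≡ 24; y = λ·(2 - 24) - 24 ≡ 9. → (24, 9)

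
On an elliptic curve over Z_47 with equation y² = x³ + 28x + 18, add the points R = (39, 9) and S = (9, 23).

(39, 9) + (9, 23). λ = (23 - 9)/(9 - 39) ≡ 14/17 mod 47. 17⁻¹ ≡ 36 (mod 47), so λ ≡ 34.
  x = λ² - 39 - 9 = 1156 - 48 ≡ 27; y = λ·(39 - 27) - 9 ≡ 23. → (27, 23)

(27, 23)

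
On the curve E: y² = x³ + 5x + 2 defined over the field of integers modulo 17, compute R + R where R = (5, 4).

(5, 13)

tangent at (5, 4): λ = (3·5² + 5)/(2·4) ≡ 12/8. 8⁻¹ ≡ 15 (mod 17), so λ ≡ 12·15 ≡ 10.
  x = λ² - 5 - 5 = 100 - 10 ≡ 5; y = λ·(5 - 5) - 4 ≡ 13. → (5, 13)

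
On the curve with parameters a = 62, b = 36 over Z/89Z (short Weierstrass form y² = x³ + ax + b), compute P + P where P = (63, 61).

(68, 8)

tangent at (63, 61): λ = (3·63² + 62)/(2·61) ≡ 43/33. 33⁻¹ ≡ 27 (mod 89) since 33·27 = 891 ≡ 1, so λ ≡ 43·27 ≡ 4.
  x = λ² - 63 - 63 = 16 - 126 ≡ 68; y = λ·(63 - 68) - 61 ≡ 8. → (68, 8)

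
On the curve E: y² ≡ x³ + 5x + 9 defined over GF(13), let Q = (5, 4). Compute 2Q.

tangent at (5, 4): λ = (3·5² + 5)/(2·4) ≡ 2/8. 8⁻¹ ≡ 5 (mod 13), so λ ≡ 2·5 ≡ 10.
  x = λ² - 5 - 5 = 100 - 10 ≡ 12; y = λ·(5 - 12) - 4 ≡ 4. → (12, 4)

(12, 4)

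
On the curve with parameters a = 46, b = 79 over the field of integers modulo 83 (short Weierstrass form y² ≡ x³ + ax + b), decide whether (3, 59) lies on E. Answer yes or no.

yes

y² = 59² ≡ 78; x³ + 46x + 79 = 244 ≡ 78 (mod 83). 78 = 78.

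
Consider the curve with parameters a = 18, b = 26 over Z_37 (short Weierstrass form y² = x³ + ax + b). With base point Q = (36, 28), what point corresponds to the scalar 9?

Double-and-add on 9 = (1001)₂. Start with Q = (36, 28) for the leading 1-bit.
double: tangent at (36, 28): λ = (3·36² + 18)/(2·28) ≡ 21/19. 19⁻¹ ≡ 2 (mod 37) since 19·2 = 38 ≡ 1, so λ ≡ 21·2 ≡ 5.
  x = λ² - 36 - 36 = 25 - 72 ≡ 27; y = λ·(36 - 27) - 28 ≡ 17. → (27, 17)
double: tangent at (27, 17): λ = (3·27² + 18)/(2·17) ≡ 22/34. 34⁻¹ ≡ 12 (mod 37) since 34·12 = 408 ≡ 1, so λ ≡ 22·12 ≡ 5.
  x = λ² - 27 - 27 = 25 - 54 ≡ 8; y = λ·(27 - 8) - 17 ≡ 4. → (8, 4)
double: tangent at (8, 4): λ = (3·8² + 18)/(2·4) ≡ 25/8. 8⁻¹ ≡ 14 (mod 37) since 8·14 = 112 ≡ 1, so λ ≡ 25·14 ≡ 17.
  x = λ² - 8 - 8 = 289 - 16 ≡ 14; y = λ·(8 - 14) - 4 ≡ 5. → (14, 5)
add Q: (14, 5) + (36, 28). λ = (28 - 5)/(36 - 14) ≡ 23/22 mod 37. 22⁻¹ ≡ 32 (mod 37) since 22·32 = 704 ≡ 1, so λ ≡ 33.
  x = λ² - 14 - 36 = 1089 - 50 ≡ 3; y = λ·(14 - 3) - 5 ≡ 25. → (3, 25)

(3, 25)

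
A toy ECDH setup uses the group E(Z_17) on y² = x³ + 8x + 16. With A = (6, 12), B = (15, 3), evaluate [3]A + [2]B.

(1, 5)

First 3A:
Repeated addition: build up to 3A.
2A: tangent at (6, 12): λ = (3·6² + 8)/(2·12) ≡ 14/7. 7⁻¹ ≡ 5 (mod 17), so λ ≡ 14·5 ≡ 2.
  x = λ² - 6 - 6 = 4 - 12 ≡ 9; y = λ·(6 - 9) - 12 ≡ 16. → (9, 16)
3A: (9, 16) + (6, 12). λ = (12 - 16)/(6 - 9) ≡ 13/14 mod 17. 14⁻¹ ≡ 11 (mod 17), so λ ≡ 7.
  x = λ² - 9 - 6 = 49 - 15 ≡ 0; y = λ·(9 - 0) - 16 ≡ 13. → (0, 13)
3A = (0, 13).
Next 2B:
Repeated addition: build up to 2B.
2B: tangent at (15, 3): λ = (3·15² + 8)/(2·3) ≡ 3/6. 6⁻¹ ≡ 3 (mod 17), so λ ≡ 3·3 ≡ 9.
  x = λ² - 15 - 15 = 81 - 30 ≡ 0; y = λ·(15 - 0) - 3 ≡ 13. → (0, 13)
2B = (0, 13).
Finally 3A + 2B:
tangent at (0, 13): λ = (3·0² + 8)/(2·13) ≡ 8/9. 9⁻¹ ≡ 2 (mod 17) since 9·2 = 18 ≡ 1, so λ ≡ 8·2 ≡ 16.
  x = λ² - 0 - 0 = 256 - 0 ≡ 1; y = λ·(0 - 1) - 13 ≡ 5. → (1, 5)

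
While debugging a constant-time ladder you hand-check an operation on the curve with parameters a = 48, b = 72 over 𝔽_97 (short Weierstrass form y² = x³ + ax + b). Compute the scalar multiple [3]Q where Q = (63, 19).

Repeated addition: build up to 3Q.
2Q: tangent at (63, 19): λ = (3·63² + 48)/(2·19) ≡ 24/38. 38⁻¹ ≡ 23 (mod 97), so λ ≡ 24·23 ≡ 67.
  x = λ² - 63 - 63 = 4489 - 126 ≡ 95; y = λ·(63 - 95) - 19 ≡ 68. → (95, 68)
3Q: (95, 68) + (63, 19). λ = (19 - 68)/(63 - 95) ≡ 48/65 mod 97. 65⁻¹ ≡ 3 (mod 97) since 65·3 = 195 ≡ 1, so λ ≡ 47.
  x = λ² - 95 - 63 = 2209 - 158 ≡ 14; y = λ·(95 - 14) - 68 ≡ 53. → (14, 53)

(14, 53)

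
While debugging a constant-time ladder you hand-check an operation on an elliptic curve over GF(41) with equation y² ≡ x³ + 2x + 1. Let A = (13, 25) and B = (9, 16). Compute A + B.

(13, 25) + (9, 16). λ = (16 - 25)/(9 - 13) ≡ 32/37 mod 41. 37⁻¹ ≡ 10 (mod 41) since 37·10 = 370 ≡ 1, so λ ≡ 33.
  x = λ² - 13 - 9 = 1089 - 22 ≡ 1; y = λ·(13 - 1) - 25 ≡ 2. → (1, 2)

(1, 2)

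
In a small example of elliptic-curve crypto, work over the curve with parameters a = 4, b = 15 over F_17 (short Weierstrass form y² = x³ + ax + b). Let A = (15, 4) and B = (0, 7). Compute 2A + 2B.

First 2A:
Repeated addition: build up to 2A.
2A: tangent at (15, 4): λ = (3·15² + 4)/(2·4) ≡ 16/8. 8⁻¹ ≡ 15 (mod 17), so λ ≡ 16·15 ≡ 2.
  x = λ² - 15 - 15 = 4 - 30 ≡ 8; y = λ·(15 - 8) - 4 ≡ 10. → (8, 10)
2A = (8, 10).
Next 2B:
Repeated addition: build up to 2B.
2B: tangent at (0, 7): λ = (3·0² + 4)/(2·7) ≡ 4/14. 14⁻¹ ≡ 11 (mod 17) since 14·11 = 154 ≡ 1, so λ ≡ 4·11 ≡ 10.
  x = λ² - 0 - 0 = 100 - 0 ≡ 15; y = λ·(0 - 15) - 7 ≡ 13. → (15, 13)
2B = (15, 13).
Finally 2A + 2B:
(8, 10) + (15, 13). λ = (13 - 10)/(15 - 8) ≡ 3/7 mod 17. 7⁻¹ ≡ 5 (mod 17) since 7·5 = 35 ≡ 1, so λ ≡ 15.
  x = λ² - 8 - 15 = 225 - 23 ≡ 15; y = λ·(8 - 15) - 10 ≡ 4. → (15, 4)

(15, 4)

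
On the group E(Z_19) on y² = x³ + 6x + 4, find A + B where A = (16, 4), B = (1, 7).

(18, 4)

(16, 4) + (1, 7). λ = (7 - 4)/(1 - 16) ≡ 3/4 mod 19. 4⁻¹ ≡ 5 (mod 19) since 4·5 = 20 ≡ 1, so λ ≡ 15.
  x = λ² - 16 - 1 = 225 - 17 ≡ 18; y = λ·(16 - 18) - 4 ≡ 4. → (18, 4)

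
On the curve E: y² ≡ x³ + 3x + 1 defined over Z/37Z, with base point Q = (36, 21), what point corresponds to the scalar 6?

Repeated addition: build up to 6Q.
2Q: tangent at (36, 21): λ = (3·36² + 3)/(2·21) ≡ 6/5. 5⁻¹ ≡ 15 (mod 37), so λ ≡ 6·15 ≡ 16.
  x = λ² - 36 - 36 = 256 - 72 ≡ 36; y = λ·(36 - 36) - 21 ≡ 16. → (36, 16)
3Q: (36, 16) + (36, 21): same x and y₁ ≡ -y₂, so the sum is ∞.
4Q: ∞ + (36, 21) = (36, 21) (identity).
5Q: tangent at (36, 21): λ = (3·36² + 3)/(2·21) ≡ 6/5. 5⁻¹ ≡ 15 (mod 37) since 5·15 = 75 ≡ 1, so λ ≡ 6·15 ≡ 16.
  x = λ² - 36 - 36 = 256 - 72 ≡ 36; y = λ·(36 - 36) - 21 ≡ 16. → (36, 16)
6Q: (36, 16) + (36, 21): same x and y₁ ≡ -y₂, so the sum is ∞.

O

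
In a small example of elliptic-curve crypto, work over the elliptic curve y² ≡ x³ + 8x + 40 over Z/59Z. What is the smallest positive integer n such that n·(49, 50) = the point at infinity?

2P: tangent at (49, 50): λ = (3·49² + 8)/(2·50) ≡ 13/41. 41⁻¹ ≡ 36 (mod 59), so λ ≡ 13·36 ≡ 55.
  x = λ² - 49 - 49 = 3025 - 98 ≡ 36; y = λ·(49 - 36) - 50 ≡ 16. → (36, 16)
3P: (36, 16) + (49, 50). λ = (50 - 16)/(49 - 36) ≡ 34/13 mod 59. 13⁻¹ ≡ 50 (mod 59) since 13·50 = 650 ≡ 1, so λ ≡ 48.
  x = λ² - 36 - 49 = 2304 - 85 ≡ 36; y = λ·(36 - 36) - 16 ≡ 43. → (36, 43)
4P: (36, 43) + (49, 50). λ = (50 - 43)/(49 - 36) ≡ 7/13 mod 59. 13⁻¹ ≡ 50 (mod 59) since 13·50 = 650 ≡ 1, so λ ≡ 55.
  x = λ² - 36 - 49 = 3025 - 85 ≡ 49; y = λ·(36 - 49) - 43 ≡ 9. → (49, 9)
5P: (49, 9) + (49, 50): same x and y₁ ≡ -y₂, so the sum is the point at infinity.
5P = the point at infinity, so the order is 5.

5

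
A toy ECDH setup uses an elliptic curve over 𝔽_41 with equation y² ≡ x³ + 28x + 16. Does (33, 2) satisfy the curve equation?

y² = 2² ≡ 4; x³ + 28x + 16 = 36877 ≡ 18 (mod 41). 4 ≠ 18.

no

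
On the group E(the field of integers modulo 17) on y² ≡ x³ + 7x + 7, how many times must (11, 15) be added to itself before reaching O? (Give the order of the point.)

4

2P: tangent at (11, 15): λ = (3·11² + 7)/(2·15) ≡ 13/13. 13⁻¹ ≡ 4 (mod 17), so λ ≡ 13·4 ≡ 1.
  x = λ² - 11 - 11 = 1 - 22 ≡ 13; y = λ·(11 - 13) - 15 ≡ 0. → (13, 0)
3P: (13, 0) + (11, 15). λ = (15 - 0)/(11 - 13) ≡ 15/15 mod 17. 15⁻¹ ≡ 8 (mod 17) since 15·8 = 120 ≡ 1, so λ ≡ 1.
  x = λ² - 13 - 11 = 1 - 24 ≡ 11; y = λ·(13 - 11) - 0 ≡ 2. → (11, 2)
4P: (11, 2) + (11, 15): same x and y₁ ≡ -y₂, so the sum is O.
4P = O, so the order is 4.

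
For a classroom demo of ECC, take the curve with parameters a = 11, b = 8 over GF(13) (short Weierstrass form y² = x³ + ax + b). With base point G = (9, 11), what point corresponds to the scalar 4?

Double-and-add on 4 = (100)₂. Start with G = (9, 11) for the leading 1-bit.
double: tangent at (9, 11): λ = (3·9² + 11)/(2·11) ≡ 7/9. 9⁻¹ ≡ 3 (mod 13), so λ ≡ 7·3 ≡ 8.
  x = λ² - 9 - 9 = 64 - 18 ≡ 7; y = λ·(9 - 7) - 11 ≡ 5. → (7, 5)
double: tangent at (7, 5): λ = (3·7² + 11)/(2·5) ≡ 2/10. 10⁻¹ ≡ 4 (mod 13), so λ ≡ 2·4 ≡ 8.
  x = λ² - 7 - 7 = 64 - 14 ≡ 11; y = λ·(7 - 11) - 5 ≡ 2. → (11, 2)

(11, 2)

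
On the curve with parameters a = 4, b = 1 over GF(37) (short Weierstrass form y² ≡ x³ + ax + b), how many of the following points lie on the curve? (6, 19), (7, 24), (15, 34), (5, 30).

(6, 19): 19² ≡ 28, rhs ≡ 19 → off.
(7, 24): 24² ≡ 21, rhs ≡ 2 → off.
(15, 34): 34² ≡ 9, rhs ≡ 32 → off.
(5, 30): 30² ≡ 12, rhs ≡ 35 → off.

0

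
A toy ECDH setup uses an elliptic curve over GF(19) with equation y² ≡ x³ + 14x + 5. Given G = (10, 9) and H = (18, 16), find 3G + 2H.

First 3G:
Repeated addition: build up to 3G.
2G: tangent at (10, 9): λ = (3·10² + 14)/(2·9) ≡ 10/18. 18⁻¹ ≡ 18 (mod 19), so λ ≡ 10·18 ≡ 9.
  x = λ² - 10 - 10 = 81 - 20 ≡ 4; y = λ·(10 - 4) - 9 ≡ 7. → (4, 7)
3G: (4, 7) + (10, 9). λ = (9 - 7)/(10 - 4) ≡ 2/6 mod 19. 6⁻¹ ≡ 16 (mod 19), so λ ≡ 13.
  x = λ² - 4 - 10 = 169 - 14 ≡ 3; y = λ·(4 - 3) - 7 ≡ 6. → (3, 6)
3G = (3, 6).
Next 2H:
Repeated addition: build up to 2H.
2H: tangent at (18, 16): λ = (3·18² + 14)/(2·16) ≡ 17/13. 13⁻¹ ≡ 3 (mod 19), so λ ≡ 17·3 ≡ 13.
  x = λ² - 18 - 18 = 169 - 36 ≡ 0; y = λ·(18 - 0) - 16 ≡ 9. → (0, 9)
2H = (0, 9).
Finally 3G + 2H:
(3, 6) + (0, 9). λ = (9 - 6)/(0 - 3) ≡ 3/16 mod 19. 16⁻¹ ≡ 6 (mod 19) since 16·6 = 96 ≡ 1, so λ ≡ 18.
  x = λ² - 3 - 0 = 324 - 3 ≡ 17; y = λ·(3 - 17) - 6 ≡ 8. → (17, 8)

(17, 8)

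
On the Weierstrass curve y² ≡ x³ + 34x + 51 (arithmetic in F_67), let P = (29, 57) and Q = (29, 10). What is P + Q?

O

The two points share x = 29 and their y-coordinates satisfy 57 + 10 ≡ 0 (mod 67), so they are inverses. Their sum is the point at infinity.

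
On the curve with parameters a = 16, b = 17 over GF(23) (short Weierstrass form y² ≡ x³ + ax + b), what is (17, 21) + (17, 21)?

(7, 14)

tangent at (17, 21): λ = (3·17² + 16)/(2·21) ≡ 9/19. 19⁻¹ ≡ 17 (mod 23) since 19·17 = 323 ≡ 1, so λ ≡ 9·17 ≡ 15.
  x = λ² - 17 - 17 = 225 - 34 ≡ 7; y = λ·(17 - 7) - 21 ≡ 14. → (7, 14)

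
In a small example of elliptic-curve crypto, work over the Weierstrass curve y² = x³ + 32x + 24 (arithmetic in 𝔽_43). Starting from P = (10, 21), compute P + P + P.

Repeated addition: build up to 3P.
2P: tangent at (10, 21): λ = (3·10² + 32)/(2·21) ≡ 31/42. 42⁻¹ ≡ 42 (mod 43), so λ ≡ 31·42 ≡ 12.
  x = λ² - 10 - 10 = 144 - 20 ≡ 38; y = λ·(10 - 38) - 21 ≡ 30. → (38, 30)
3P: (38, 30) + (10, 21). λ = (21 - 30)/(10 - 38) ≡ 34/15 mod 43. 15⁻¹ ≡ 23 (mod 43), so λ ≡ 8.
  x = λ² - 38 - 10 = 64 - 48 ≡ 16; y = λ·(38 - 16) - 30 ≡ 17. → (16, 17)

(16, 17)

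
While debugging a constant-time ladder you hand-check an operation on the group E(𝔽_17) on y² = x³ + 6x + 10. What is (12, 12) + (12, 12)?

tangent at (12, 12): λ = (3·12² + 6)/(2·12) ≡ 13/7. 7⁻¹ ≡ 5 (mod 17), so λ ≡ 13·5 ≡ 14.
  x = λ² - 12 - 12 = 196 - 24 ≡ 2; y = λ·(12 - 2) - 12 ≡ 9. → (2, 9)

(2, 9)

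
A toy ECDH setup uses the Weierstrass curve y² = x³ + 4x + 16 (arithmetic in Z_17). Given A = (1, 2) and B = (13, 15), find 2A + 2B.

(6, 16)

First 2A:
Repeated addition: build up to 2A.
2A: tangent at (1, 2): λ = (3·1² + 4)/(2·2) ≡ 7/4. 4⁻¹ ≡ 13 (mod 17) since 4·13 = 52 ≡ 1, so λ ≡ 7·13 ≡ 6.
  x = λ² - 1 - 1 = 36 - 2 ≡ 0; y = λ·(1 - 0) - 2 ≡ 4. → (0, 4)
2A = (0, 4).
Next 2B:
Repeated addition: build up to 2B.
2B: tangent at (13, 15): λ = (3·13² + 4)/(2·15) ≡ 1/13. 13⁻¹ ≡ 4 (mod 17) since 13·4 = 52 ≡ 1, so λ ≡ 1·4 ≡ 4.
  x = λ² - 13 - 13 = 16 - 26 ≡ 7; y = λ·(13 - 7) - 15 ≡ 9. → (7, 9)
2B = (7, 9).
Finally 2A + 2B:
(0, 4) + (7, 9). λ = (9 - 4)/(7 - 0) ≡ 5/7 mod 17. 7⁻¹ ≡ 5 (mod 17), so λ ≡ 8.
  x = λ² - 0 - 7 = 64 - 7 ≡ 6; y = λ·(0 - 6) - 4 ≡ 16. → (6, 16)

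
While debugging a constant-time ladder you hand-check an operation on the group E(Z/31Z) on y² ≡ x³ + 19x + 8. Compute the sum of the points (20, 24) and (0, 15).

(15, 17)

(20, 24) + (0, 15). λ = (15 - 24)/(0 - 20) ≡ 22/11 mod 31. 11⁻¹ ≡ 17 (mod 31), so λ ≡ 2.
  x = λ² - 20 - 0 = 4 - 20 ≡ 15; y = λ·(20 - 15) - 24 ≡ 17. → (15, 17)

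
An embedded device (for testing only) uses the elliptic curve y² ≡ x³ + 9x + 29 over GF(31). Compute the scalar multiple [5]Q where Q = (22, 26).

Double-and-add on 5 = (101)₂. Start with Q = (22, 26) for the leading 1-bit.
double: tangent at (22, 26): λ = (3·22² + 9)/(2·26) ≡ 4/21. 21⁻¹ ≡ 3 (mod 31), so λ ≡ 4·3 ≡ 12.
  x = λ² - 22 - 22 = 144 - 44 ≡ 7; y = λ·(22 - 7) - 26 ≡ 30. → (7, 30)
double: tangent at (7, 30): λ = (3·7² + 9)/(2·30) ≡ 1/29. 29⁻¹ ≡ 15 (mod 31), so λ ≡ 1·15 ≡ 15.
  x = λ² - 7 - 7 = 225 - 14 ≡ 25; y = λ·(7 - 25) - 30 ≡ 10. → (25, 10)
add Q: (25, 10) + (22, 26). λ = (26 - 10)/(22 - 25) ≡ 16/28 mod 31. 28⁻¹ ≡ 10 (mod 31), so λ ≡ 5.
  x = λ² - 25 - 22 = 25 - 47 ≡ 9; y = λ·(25 - 9) - 10 ≡ 8. → (9, 8)

(9, 8)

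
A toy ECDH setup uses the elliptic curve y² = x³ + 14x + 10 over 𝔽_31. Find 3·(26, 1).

Write Q = (26, 1).
Repeated addition: build up to 3Q.
2Q: tangent at (26, 1): λ = (3·26² + 14)/(2·1) ≡ 27/2. 2⁻¹ ≡ 16 (mod 31), so λ ≡ 27·16 ≡ 29.
  x = λ² - 26 - 26 = 841 - 52 ≡ 14; y = λ·(26 - 14) - 1 ≡ 6. → (14, 6)
3Q: (14, 6) + (26, 1). λ = (1 - 6)/(26 - 14) ≡ 26/12 mod 31. 12⁻¹ ≡ 13 (mod 31) since 12·13 = 156 ≡ 1, so λ ≡ 28.
  x = λ² - 14 - 26 = 784 - 40 ≡ 0; y = λ·(14 - 0) - 6 ≡ 14. → (0, 14)

(0, 14)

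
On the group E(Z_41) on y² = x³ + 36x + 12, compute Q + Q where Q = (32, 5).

tangent at (32, 5): λ = (3·32² + 36)/(2·5) ≡ 33/10. 10⁻¹ ≡ 37 (mod 41) since 10·37 = 370 ≡ 1, so λ ≡ 33·37 ≡ 32.
  x = λ² - 32 - 32 = 1024 - 64 ≡ 17; y = λ·(32 - 17) - 5 ≡ 24. → (17, 24)

(17, 24)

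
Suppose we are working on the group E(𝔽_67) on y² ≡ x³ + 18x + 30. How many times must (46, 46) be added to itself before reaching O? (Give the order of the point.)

9

2P: tangent at (46, 46): λ = (3·46² + 18)/(2·46) ≡ 1/25. 25⁻¹ ≡ 59 (mod 67), so λ ≡ 1·59 ≡ 59.
  x = λ² - 46 - 46 = 3481 - 92 ≡ 39; y = λ·(46 - 39) - 46 ≡ 32. → (39, 32)
3P: (39, 32) + (46, 46). λ = (46 - 32)/(46 - 39) ≡ 14/7 mod 67. 7⁻¹ ≡ 48 (mod 67) since 7·48 = 336 ≡ 1, so λ ≡ 2.
  x = λ² - 39 - 46 = 4 - 85 ≡ 53; y = λ·(39 - 53) - 32 ≡ 7. → (53, 7)
4P: (53, 7) + (46, 46). λ = (46 - 7)/(46 - 53) ≡ 39/60 mod 67. 60⁻¹ ≡ 19 (mod 67), so λ ≡ 4.
  x = λ² - 53 - 46 = 16 - 99 ≡ 51; y = λ·(53 - 51) - 7 ≡ 1. → (51, 1)
5P: (51, 1) + (46, 46). λ = (46 - 1)/(46 - 51) ≡ 45/62 mod 67. 62⁻¹ ≡ 40 (mod 67), so λ ≡ 58.
  x = λ² - 51 - 46 = 3364 - 97 ≡ 51; y = λ·(51 - 51) - 1 ≡ 66. → (51, 66)
6P: (51, 66) + (46, 46). λ = (46 - 66)/(46 - 51) ≡ 47/62 mod 67. 62⁻¹ ≡ 40 (mod 67) since 62·40 = 2480 ≡ 1, so λ ≡ 4.
  x = λ² - 51 - 46 = 16 - 97 ≡ 53; y = λ·(51 - 53) - 66 ≡ 60. → (53, 60)
7P: (53, 60) + (46, 46). λ = (46 - 60)/(46 - 53) ≡ 53/60 mod 67. 60⁻¹ ≡ 19 (mod 67), so λ ≡ 2.
  x = λ² - 53 - 46 = 4 - 99 ≡ 39; y = λ·(53 - 39) - 60 ≡ 35. → (39, 35)
8P: (39, 35) + (46, 46). λ = (46 - 35)/(46 - 39) ≡ 11/7 mod 67. 7⁻¹ ≡ 48 (mod 67) since 7·48 = 336 ≡ 1, so λ ≡ 59.
  x = λ² - 39 - 46 = 3481 - 85 ≡ 46; y = λ·(39 - 46) - 35 ≡ 21. → (46, 21)
9P: (46, 21) + (46, 46): same x and y₁ ≡ -y₂, so the sum is O.
9P = O, so the order is 9.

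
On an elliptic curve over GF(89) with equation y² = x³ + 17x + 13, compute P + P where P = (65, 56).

tangent at (65, 56): λ = (3·65² + 17)/(2·56) ≡ 54/23. 23⁻¹ ≡ 31 (mod 89), so λ ≡ 54·31 ≡ 72.
  x = λ² - 65 - 65 = 5184 - 130 ≡ 70; y = λ·(65 - 70) - 56 ≡ 29. → (70, 29)

(70, 29)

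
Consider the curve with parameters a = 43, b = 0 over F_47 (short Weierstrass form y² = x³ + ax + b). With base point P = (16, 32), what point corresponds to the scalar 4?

O

Repeated addition: build up to 4P.
2P: tangent at (16, 32): λ = (3·16² + 43)/(2·32) ≡ 12/17. 17⁻¹ ≡ 36 (mod 47) since 17·36 = 612 ≡ 1, so λ ≡ 12·36 ≡ 9.
  x = λ² - 16 - 16 = 81 - 32 ≡ 2; y = λ·(16 - 2) - 32 ≡ 0. → (2, 0)
3P: (2, 0) + (16, 32). λ = (32 - 0)/(16 - 2) ≡ 32/14 mod 47. 14⁻¹ ≡ 37 (mod 47) since 14·37 = 518 ≡ 1, so λ ≡ 9.
  x = λ² - 2 - 16 = 81 - 18 ≡ 16; y = λ·(2 - 16) - 0 ≡ 15. → (16, 15)
4P: (16, 15) + (16, 32): same x and y₁ ≡ -y₂, so the sum is ∞.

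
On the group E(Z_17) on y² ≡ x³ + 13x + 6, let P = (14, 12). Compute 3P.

(16, 3)

Repeated addition: build up to 3P.
2P: tangent at (14, 12): λ = (3·14² + 13)/(2·12) ≡ 6/7. 7⁻¹ ≡ 5 (mod 17), so λ ≡ 6·5 ≡ 13.
  x = λ² - 14 - 14 = 169 - 28 ≡ 5; y = λ·(14 - 5) - 12 ≡ 3. → (5, 3)
3P: (5, 3) + (14, 12). λ = (12 - 3)/(14 - 5) ≡ 9/9 mod 17. 9⁻¹ ≡ 2 (mod 17) since 9·2 = 18 ≡ 1, so λ ≡ 1.
  x = λ² - 5 - 14 = 1 - 19 ≡ 16; y = λ·(5 - 16) - 3 ≡ 3. → (16, 3)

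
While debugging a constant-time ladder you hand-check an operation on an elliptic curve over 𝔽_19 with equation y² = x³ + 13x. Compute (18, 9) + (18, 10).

The two points share x = 18 and their y-coordinates satisfy 9 + 10 ≡ 0 (mod 19), so they are inverses. Their sum is the point at infinity.

O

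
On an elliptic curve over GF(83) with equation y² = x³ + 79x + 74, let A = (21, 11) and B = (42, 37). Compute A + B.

(21, 11) + (42, 37). λ = (37 - 11)/(42 - 21) ≡ 26/21 mod 83. 21⁻¹ ≡ 4 (mod 83) since 21·4 = 84 ≡ 1, so λ ≡ 21.
  x = λ² - 21 - 42 = 441 - 63 ≡ 46; y = λ·(21 - 46) - 11 ≡ 45. → (46, 45)

(46, 45)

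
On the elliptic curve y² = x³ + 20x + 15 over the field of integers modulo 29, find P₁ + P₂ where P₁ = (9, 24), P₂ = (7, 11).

(9, 24) + (7, 11). λ = (11 - 24)/(7 - 9) ≡ 16/27 mod 29. 27⁻¹ ≡ 14 (mod 29), so λ ≡ 21.
  x = λ² - 9 - 7 = 441 - 16 ≡ 19; y = λ·(9 - 19) - 24 ≡ 27. → (19, 27)

(19, 27)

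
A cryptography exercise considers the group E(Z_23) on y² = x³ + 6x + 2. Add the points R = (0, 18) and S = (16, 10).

(13, 0)

(0, 18) + (16, 10). λ = (10 - 18)/(16 - 0) ≡ 15/16 mod 23. 16⁻¹ ≡ 13 (mod 23) since 16·13 = 208 ≡ 1, so λ ≡ 11.
  x = λ² - 0 - 16 = 121 - 16 ≡ 13; y = λ·(0 - 13) - 18 ≡ 0. → (13, 0)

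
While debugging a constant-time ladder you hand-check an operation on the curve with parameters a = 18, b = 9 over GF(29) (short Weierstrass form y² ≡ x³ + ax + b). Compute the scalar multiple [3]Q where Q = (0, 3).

(27, 9)

Repeated addition: build up to 3Q.
2Q: tangent at (0, 3): λ = (3·0² + 18)/(2·3) ≡ 18/6. 6⁻¹ ≡ 5 (mod 29), so λ ≡ 18·5 ≡ 3.
  x = λ² - 0 - 0 = 9 - 0 ≡ 9; y = λ·(0 - 9) - 3 ≡ 28. → (9, 28)
3Q: (9, 28) + (0, 3). λ = (3 - 28)/(0 - 9) ≡ 4/20 mod 29. 20⁻¹ ≡ 16 (mod 29) since 20·16 = 320 ≡ 1, so λ ≡ 6.
  x = λ² - 9 - 0 = 36 - 9 ≡ 27; y = λ·(9 - 27) - 28 ≡ 9. → (27, 9)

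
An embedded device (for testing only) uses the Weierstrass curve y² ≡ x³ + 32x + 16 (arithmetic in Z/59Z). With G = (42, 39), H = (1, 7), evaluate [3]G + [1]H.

First 3G:
Repeated addition: build up to 3G.
2G: tangent at (42, 39): λ = (3·42² + 32)/(2·39) ≡ 14/19. 19⁻¹ ≡ 28 (mod 59) since 19·28 = 532 ≡ 1, so λ ≡ 14·28 ≡ 38.
  x = λ² - 42 - 42 = 1444 - 84 ≡ 3; y = λ·(42 - 3) - 39 ≡ 27. → (3, 27)
3G: (3, 27) + (42, 39). λ = (39 - 27)/(42 - 3) ≡ 12/39 mod 59. 39⁻¹ ≡ 56 (mod 59) since 39·56 = 2184 ≡ 1, so λ ≡ 23.
  x = λ² - 3 - 42 = 529 - 45 ≡ 12; y = λ·(3 - 12) - 27 ≡ 2. → (12, 2)
3G = (12, 2).
Finally 3G + H:
(12, 2) + (1, 7). λ = (7 - 2)/(1 - 12) ≡ 5/48 mod 59. 48⁻¹ ≡ 16 (mod 59) since 48·16 = 768 ≡ 1, so λ ≡ 21.
  x = λ² - 12 - 1 = 441 - 13 ≡ 15; y = λ·(12 - 15) - 2 ≡ 53. → (15, 53)

(15, 53)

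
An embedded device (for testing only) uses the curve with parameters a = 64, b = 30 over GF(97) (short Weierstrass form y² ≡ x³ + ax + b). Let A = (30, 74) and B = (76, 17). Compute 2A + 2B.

(23, 63)

First 2A:
Repeated addition: build up to 2A.
2A: tangent at (30, 74): λ = (3·30² + 64)/(2·74) ≡ 48/51. 51⁻¹ ≡ 78 (mod 97), so λ ≡ 48·78 ≡ 58.
  x = λ² - 30 - 30 = 3364 - 60 ≡ 6; y = λ·(30 - 6) - 74 ≡ 57. → (6, 57)
2A = (6, 57).
Next 2B:
Repeated addition: build up to 2B.
2B: tangent at (76, 17): λ = (3·76² + 64)/(2·17) ≡ 29/34. 34⁻¹ ≡ 20 (mod 97), so λ ≡ 29·20 ≡ 95.
  x = λ² - 76 - 76 = 9025 - 152 ≡ 46; y = λ·(76 - 46) - 17 ≡ 20. → (46, 20)
2B = (46, 20).
Finally 2A + 2B:
(6, 57) + (46, 20). λ = (20 - 57)/(46 - 6) ≡ 60/40 mod 97. 40⁻¹ ≡ 17 (mod 97) since 40·17 = 680 ≡ 1, so λ ≡ 50.
  x = λ² - 6 - 46 = 2500 - 52 ≡ 23; y = λ·(6 - 23) - 57 ≡ 63. → (23, 63)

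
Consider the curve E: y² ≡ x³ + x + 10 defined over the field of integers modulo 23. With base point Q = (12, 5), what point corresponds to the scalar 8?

(4, 20)

Double-and-add on 8 = (1000)₂. Start with Q = (12, 5) for the leading 1-bit.
double: tangent at (12, 5): λ = (3·12² + 1)/(2·5) ≡ 19/10. 10⁻¹ ≡ 7 (mod 23) since 10·7 = 70 ≡ 1, so λ ≡ 19·7 ≡ 18.
  x = λ² - 12 - 12 = 324 - 24 ≡ 1; y = λ·(12 - 1) - 5 ≡ 9. → (1, 9)
double: tangent at (1, 9): λ = (3·1² + 1)/(2·9) ≡ 4/18. 18⁻¹ ≡ 9 (mod 23) since 18·9 = 162 ≡ 1, so λ ≡ 4·9 ≡ 13.
  x = λ² - 1 - 1 = 169 - 2 ≡ 6; y = λ·(1 - 6) - 9 ≡ 18. → (6, 18)
double: tangent at (6, 18): λ = (3·6² + 1)/(2·18) ≡ 17/13. 13⁻¹ ≡ 16 (mod 23), so λ ≡ 17·16 ≡ 19.
  x = λ² - 6 - 6 = 361 - 12 ≡ 4; y = λ·(6 - 4) - 18 ≡ 20. → (4, 20)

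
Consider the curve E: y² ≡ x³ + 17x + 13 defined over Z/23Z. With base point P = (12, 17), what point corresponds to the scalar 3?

Repeated addition: build up to 3P.
2P: tangent at (12, 17): λ = (3·12² + 17)/(2·17) ≡ 12/11. 11⁻¹ ≡ 21 (mod 23), so λ ≡ 12·21 ≡ 22.
  x = λ² - 12 - 12 = 484 - 24 ≡ 0; y = λ·(12 - 0) - 17 ≡ 17. → (0, 17)
3P: (0, 17) + (12, 17). λ = (17 - 17)/(12 - 0) ≡ 0/12 mod 23. 12⁻¹ ≡ 2 (mod 23) since 12·2 = 24 ≡ 1, so λ ≡ 0.
  x = λ² - 0 - 12 = 0 - 12 ≡ 11; y = λ·(0 - 11) - 17 ≡ 6. → (11, 6)

(11, 6)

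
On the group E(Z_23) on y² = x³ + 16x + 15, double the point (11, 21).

tangent at (11, 21): λ = (3·11² + 16)/(2·21) ≡ 11/19. 19⁻¹ ≡ 17 (mod 23), so λ ≡ 11·17 ≡ 3.
  x = λ² - 11 - 11 = 9 - 22 ≡ 10; y = λ·(11 - 10) - 21 ≡ 5. → (10, 5)

(10, 5)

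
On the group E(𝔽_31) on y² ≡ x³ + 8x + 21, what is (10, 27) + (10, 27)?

tangent at (10, 27): λ = (3·10² + 8)/(2·27) ≡ 29/23. 23⁻¹ ≡ 27 (mod 31), so λ ≡ 29·27 ≡ 8.
  x = λ² - 10 - 10 = 64 - 20 ≡ 13; y = λ·(10 - 13) - 27 ≡ 11. → (13, 11)

(13, 11)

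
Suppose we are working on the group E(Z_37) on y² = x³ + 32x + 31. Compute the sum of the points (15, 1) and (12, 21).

(15, 1) + (12, 21). λ = (21 - 1)/(12 - 15) ≡ 20/34 mod 37. 34⁻¹ ≡ 12 (mod 37), so λ ≡ 18.
  x = λ² - 15 - 12 = 324 - 27 ≡ 1; y = λ·(15 - 1) - 1 ≡ 29. → (1, 29)

(1, 29)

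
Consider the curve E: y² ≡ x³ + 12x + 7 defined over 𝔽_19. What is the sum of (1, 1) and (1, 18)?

O

The two points share x = 1 and their y-coordinates satisfy 1 + 18 ≡ 0 (mod 19), so they are inverses. Their sum is O.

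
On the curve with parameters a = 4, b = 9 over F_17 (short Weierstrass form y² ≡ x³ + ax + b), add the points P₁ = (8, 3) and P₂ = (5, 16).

(8, 3) + (5, 16). λ = (16 - 3)/(5 - 8) ≡ 13/14 mod 17. 14⁻¹ ≡ 11 (mod 17) since 14·11 = 154 ≡ 1, so λ ≡ 7.
  x = λ² - 8 - 5 = 49 - 13 ≡ 2; y = λ·(8 - 2) - 3 ≡ 5. → (2, 5)

(2, 5)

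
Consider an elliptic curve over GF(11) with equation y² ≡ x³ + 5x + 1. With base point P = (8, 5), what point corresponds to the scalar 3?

(0, 1)

Repeated addition: build up to 3P.
2P: tangent at (8, 5): λ = (3·8² + 5)/(2·5) ≡ 10/10. 10⁻¹ ≡ 10 (mod 11), so λ ≡ 10·10 ≡ 1.
  x = λ² - 8 - 8 = 1 - 16 ≡ 7; y = λ·(8 - 7) - 5 ≡ 7. → (7, 7)
3P: (7, 7) + (8, 5). λ = (5 - 7)/(8 - 7) ≡ 9/1 mod 11. 1⁻¹ ≡ 1 (mod 11) since 1·1 = 1 ≡ 1, so λ ≡ 9.
  x = λ² - 7 - 8 = 81 - 15 ≡ 0; y = λ·(7 - 0) - 7 ≡ 1. → (0, 1)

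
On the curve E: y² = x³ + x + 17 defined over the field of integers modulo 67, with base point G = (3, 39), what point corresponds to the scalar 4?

Double-and-add on 4 = (100)₂. Start with G = (3, 39) for the leading 1-bit.
double: tangent at (3, 39): λ = (3·3² + 1)/(2·39) ≡ 28/11. 11⁻¹ ≡ 61 (mod 67), so λ ≡ 28·61 ≡ 33.
  x = λ² - 3 - 3 = 1089 - 6 ≡ 11; y = λ·(3 - 11) - 39 ≡ 32. → (11, 32)
double: tangent at (11, 32): λ = (3·11² + 1)/(2·32) ≡ 29/64. 64⁻¹ ≡ 22 (mod 67) since 64·22 = 1408 ≡ 1, so λ ≡ 29·22 ≡ 35.
  x = λ² - 11 - 11 = 1225 - 22 ≡ 64; y = λ·(11 - 64) - 32 ≡ 56. → (64, 56)

(64, 56)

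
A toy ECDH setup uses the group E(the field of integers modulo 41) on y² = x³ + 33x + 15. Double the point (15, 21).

(9, 4)

tangent at (15, 21): λ = (3·15² + 33)/(2·21) ≡ 11/1. 1⁻¹ ≡ 1 (mod 41), so λ ≡ 11·1 ≡ 11.
  x = λ² - 15 - 15 = 121 - 30 ≡ 9; y = λ·(15 - 9) - 21 ≡ 4. → (9, 4)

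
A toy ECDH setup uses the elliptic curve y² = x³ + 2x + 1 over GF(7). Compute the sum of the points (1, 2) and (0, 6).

(1, 5)

(1, 2) + (0, 6). λ = (6 - 2)/(0 - 1) ≡ 4/6 mod 7. 6⁻¹ ≡ 6 (mod 7) since 6·6 = 36 ≡ 1, so λ ≡ 3.
  x = λ² - 1 - 0 = 9 - 1 ≡ 1; y = λ·(1 - 1) - 2 ≡ 5. → (1, 5)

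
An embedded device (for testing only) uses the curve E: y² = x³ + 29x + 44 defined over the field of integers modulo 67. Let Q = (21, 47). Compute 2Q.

tangent at (21, 47): λ = (3·21² + 29)/(2·47) ≡ 12/27. 27⁻¹ ≡ 5 (mod 67) since 27·5 = 135 ≡ 1, so λ ≡ 12·5 ≡ 60.
  x = λ² - 21 - 21 = 3600 - 42 ≡ 7; y = λ·(21 - 7) - 47 ≡ 56. → (7, 56)

(7, 56)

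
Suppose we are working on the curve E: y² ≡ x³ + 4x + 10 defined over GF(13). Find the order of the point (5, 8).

8

2P: tangent at (5, 8): λ = (3·5² + 4)/(2·8) ≡ 1/3. 3⁻¹ ≡ 9 (mod 13) since 3·9 = 27 ≡ 1, so λ ≡ 1·9 ≡ 9.
  x = λ² - 5 - 5 = 81 - 10 ≡ 6; y = λ·(5 - 6) - 8 ≡ 9. → (6, 9)
3P: (6, 9) + (5, 8). λ = (8 - 9)/(5 - 6) ≡ 12/12 mod 13. 12⁻¹ ≡ 12 (mod 13), so λ ≡ 1.
  x = λ² - 6 - 5 = 1 - 11 ≡ 3; y = λ·(6 - 3) - 9 ≡ 7. → (3, 7)
4P: (3, 7) + (5, 8). λ = (8 - 7)/(5 - 3) ≡ 1/2 mod 13. 2⁻¹ ≡ 7 (mod 13) since 2·7 = 14 ≡ 1, so λ ≡ 7.
  x = λ² - 3 - 5 = 49 - 8 ≡ 2; y = λ·(3 - 2) - 7 ≡ 0. → (2, 0)
5P: (2, 0) + (5, 8). λ = (8 - 0)/(5 - 2) ≡ 8/3 mod 13. 3⁻¹ ≡ 9 (mod 13), so λ ≡ 7.
  x = λ² - 2 - 5 = 49 - 7 ≡ 3; y = λ·(2 - 3) - 0 ≡ 6. → (3, 6)
6P: (3, 6) + (5, 8). λ = (8 - 6)/(5 - 3) ≡ 2/2 mod 13. 2⁻¹ ≡ 7 (mod 13) since 2·7 = 14 ≡ 1, so λ ≡ 1.
  x = λ² - 3 - 5 = 1 - 8 ≡ 6; y = λ·(3 - 6) - 6 ≡ 4. → (6, 4)
7P: (6, 4) + (5, 8). λ = (8 - 4)/(5 - 6) ≡ 4/12 mod 13. 12⁻¹ ≡ 12 (mod 13), so λ ≡ 9.
  x = λ² - 6 - 5 = 81 - 11 ≡ 5; y = λ·(6 - 5) - 4 ≡ 5. → (5, 5)
8P: (5, 5) + (5, 8): same x and y₁ ≡ -y₂, so the sum is O.
8P = O, so the order is 8.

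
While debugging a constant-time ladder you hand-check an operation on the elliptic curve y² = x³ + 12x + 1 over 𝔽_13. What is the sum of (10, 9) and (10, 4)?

The two points share x = 10 and their y-coordinates satisfy 9 + 4 ≡ 0 (mod 13), so they are inverses. Their sum is O.

O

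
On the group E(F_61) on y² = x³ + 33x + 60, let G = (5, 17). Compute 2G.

(6, 48)

tangent at (5, 17): λ = (3·5² + 33)/(2·17) ≡ 47/34. 34⁻¹ ≡ 9 (mod 61), so λ ≡ 47·9 ≡ 57.
  x = λ² - 5 - 5 = 3249 - 10 ≡ 6; y = λ·(5 - 6) - 17 ≡ 48. → (6, 48)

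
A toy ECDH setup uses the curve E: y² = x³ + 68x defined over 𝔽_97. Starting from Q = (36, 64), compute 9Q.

Repeated addition: build up to 9Q.
2Q: tangent at (36, 64): λ = (3·36² + 68)/(2·64) ≡ 76/31. 31⁻¹ ≡ 72 (mod 97), so λ ≡ 76·72 ≡ 40.
  x = λ² - 36 - 36 = 1600 - 72 ≡ 73; y = λ·(36 - 73) - 64 ≡ 8. → (73, 8)
3Q: (73, 8) + (36, 64). λ = (64 - 8)/(36 - 73) ≡ 56/60 mod 97. 60⁻¹ ≡ 76 (mod 97), so λ ≡ 85.
  x = λ² - 73 - 36 = 7225 - 109 ≡ 35; y = λ·(73 - 35) - 8 ≡ 21. → (35, 21)
4Q: (35, 21) + (36, 64). λ = (64 - 21)/(36 - 35) ≡ 43/1 mod 97. 1⁻¹ ≡ 1 (mod 97), so λ ≡ 43.
  x = λ² - 35 - 36 = 1849 - 71 ≡ 32; y = λ·(35 - 32) - 21 ≡ 11. → (32, 11)
5Q: (32, 11) + (36, 64). λ = (64 - 11)/(36 - 32) ≡ 53/4 mod 97. 4⁻¹ ≡ 73 (mod 97) since 4·73 = 292 ≡ 1, so λ ≡ 86.
  x = λ² - 32 - 36 = 7396 - 68 ≡ 53; y = λ·(32 - 53) - 11 ≡ 26. → (53, 26)
6Q: (53, 26) + (36, 64). λ = (64 - 26)/(36 - 53) ≡ 38/80 mod 97. 80⁻¹ ≡ 57 (mod 97), so λ ≡ 32.
  x = λ² - 53 - 36 = 1024 - 89 ≡ 62; y = λ·(53 - 62) - 26 ≡ 74. → (62, 74)
7Q: (62, 74) + (36, 64). λ = (64 - 74)/(36 - 62) ≡ 87/71 mod 97. 71⁻¹ ≡ 41 (mod 97) since 71·41 = 2911 ≡ 1, so λ ≡ 75.
  x = λ² - 62 - 36 = 5625 - 98 ≡ 95; y = λ·(62 - 95) - 74 ≡ 70. → (95, 70)
8Q: (95, 70) + (36, 64). λ = (64 - 70)/(36 - 95) ≡ 91/38 mod 97. 38⁻¹ ≡ 23 (mod 97), so λ ≡ 56.
  x = λ² - 95 - 36 = 3136 - 131 ≡ 95; y = λ·(95 - 95) - 70 ≡ 27. → (95, 27)
9Q: (95, 27) + (36, 64). λ = (64 - 27)/(36 - 95) ≡ 37/38 mod 97. 38⁻¹ ≡ 23 (mod 97) since 38·23 = 874 ≡ 1, so λ ≡ 75.
  x = λ² - 95 - 36 = 5625 - 131 ≡ 62; y = λ·(95 - 62) - 27 ≡ 23. → (62, 23)

(62, 23)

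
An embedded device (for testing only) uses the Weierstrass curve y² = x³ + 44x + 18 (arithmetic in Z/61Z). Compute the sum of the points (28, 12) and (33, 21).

(28, 12) + (33, 21). λ = (21 - 12)/(33 - 28) ≡ 9/5 mod 61. 5⁻¹ ≡ 49 (mod 61), so λ ≡ 14.
  x = λ² - 28 - 33 = 196 - 61 ≡ 13; y = λ·(28 - 13) - 12 ≡ 15. → (13, 15)

(13, 15)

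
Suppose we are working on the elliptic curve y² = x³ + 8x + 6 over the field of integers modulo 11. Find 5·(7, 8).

Write Q = (7, 8).
Repeated addition: build up to 5Q.
2Q: tangent at (7, 8): λ = (3·7² + 8)/(2·8) ≡ 1/5. 5⁻¹ ≡ 9 (mod 11) since 5·9 = 45 ≡ 1, so λ ≡ 1·9 ≡ 9.
  x = λ² - 7 - 7 = 81 - 14 ≡ 1; y = λ·(7 - 1) - 8 ≡ 2. → (1, 2)
3Q: (1, 2) + (7, 8). λ = (8 - 2)/(7 - 1) ≡ 6/6 mod 11. 6⁻¹ ≡ 2 (mod 11) since 6·2 = 12 ≡ 1, so λ ≡ 1.
  x = λ² - 1 - 7 = 1 - 8 ≡ 4; y = λ·(1 - 4) - 2 ≡ 6. → (4, 6)
4Q: (4, 6) + (7, 8). λ = (8 - 6)/(7 - 4) ≡ 2/3 mod 11. 3⁻¹ ≡ 4 (mod 11), so λ ≡ 8.
  x = λ² - 4 - 7 = 64 - 11 ≡ 9; y = λ·(4 - 9) - 6 ≡ 9. → (9, 9)
5Q: (9, 9) + (7, 8). λ = (8 - 9)/(7 - 9) ≡ 10/9 mod 11. 9⁻¹ ≡ 5 (mod 11) since 9·5 = 45 ≡ 1, so λ ≡ 6.
  x = λ² - 9 - 7 = 36 - 16 ≡ 9; y = λ·(9 - 9) - 9 ≡ 2. → (9, 2)

(9, 2)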